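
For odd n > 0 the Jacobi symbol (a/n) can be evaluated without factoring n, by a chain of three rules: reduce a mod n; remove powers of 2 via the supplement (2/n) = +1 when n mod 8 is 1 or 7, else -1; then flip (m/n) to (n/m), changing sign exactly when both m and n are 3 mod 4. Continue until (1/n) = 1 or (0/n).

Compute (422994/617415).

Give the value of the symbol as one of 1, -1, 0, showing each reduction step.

factor out 2^1: 422994 = 2^1·211497; with 617415 mod 8 = 7, (2/617415) = +1; sign now +1; continue with (211497/617415)
flip (211497/617415) -> (617415/211497): both odd, 211497 mod 4 = 1, 617415 mod 4 = 3, so the flip contributes +1; sign now +1
(617415/211497): 617415 mod 211497 = 194421, so (617415/211497) = (194421/211497)
flip (194421/211497) -> (211497/194421): both odd, 194421 mod 4 = 1, 211497 mod 4 = 1, so the flip contributes +1; sign now +1
(211497/194421): 211497 mod 194421 = 17076, so (211497/194421) = (17076/194421)
factor out 2^2: 17076 = 2^2·4269; with 194421 mod 8 = 5, (2/194421) = -1; sign now +1; continue with (4269/194421)
flip (4269/194421) -> (194421/4269): both odd, 4269 mod 4 = 1, 194421 mod 4 = 1, so the flip contributes +1; sign now +1
(194421/4269): 194421 mod 4269 = 2316, so (194421/4269) = (2316/4269)
factor out 2^2: 2316 = 2^2·579; with 4269 mod 8 = 5, (2/4269) = -1; sign now +1; continue with (579/4269)
flip (579/4269) -> (4269/579): both odd, 579 mod 4 = 3, 4269 mod 4 = 1, so the flip contributes +1; sign now +1
(4269/579): 4269 mod 579 = 216, so (4269/579) = (216/579)
factor out 2^3: 216 = 2^3·27; with 579 mod 8 = 3, (2/579) = -1; sign now -1; continue with (27/579)
flip (27/579) -> (579/27): both odd, 27 mod 4 = 3, 579 mod 4 = 3, so the flip contributes -1; sign now +1
(579/27): 579 mod 27 = 12, so (579/27) = (12/27)
factor out 2^2: 12 = 2^2·3; with 27 mod 8 = 3, (2/27) = -1; sign now +1; continue with (3/27)
flip (3/27) -> (27/3): both odd, 3 mod 4 = 3, 27 mod 4 = 3, so the flip contributes -1; sign now -1
(27/3): 27 mod 3 = 0, so (27/3) = (0/3)
reached (0/3); gcd(a, n) > 1, so (0/3) = 0 and the symbol is 0

0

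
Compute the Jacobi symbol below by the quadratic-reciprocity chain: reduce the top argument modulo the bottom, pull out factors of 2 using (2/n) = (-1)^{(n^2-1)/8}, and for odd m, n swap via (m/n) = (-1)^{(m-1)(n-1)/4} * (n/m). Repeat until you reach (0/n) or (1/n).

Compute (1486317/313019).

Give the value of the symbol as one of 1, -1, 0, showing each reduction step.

(1486317/313019): 1486317 mod 313019 = 234241, so (1486317/313019) = (234241/313019)
flip (234241/313019) -> (313019/234241): both odd, 234241 mod 4 = 1, 313019 mod 4 = 3, so the flip contributes +1; sign now +1
(313019/234241): 313019 mod 234241 = 78778, so (313019/234241) = (78778/234241)
factor out 2^1: 78778 = 2^1·39389; with 234241 mod 8 = 1, (2/234241) = +1; sign now +1; continue with (39389/234241)
flip (39389/234241) -> (234241/39389): both odd, 39389 mod 4 = 1, 234241 mod 4 = 1, so the flip contributes +1; sign now +1
(234241/39389): 234241 mod 39389 = 37296, so (234241/39389) = (37296/39389)
factor out 2^4: 37296 = 2^4·2331; with 39389 mod 8 = 5, (2/39389) = -1; sign now +1; continue with (2331/39389)
flip (2331/39389) -> (39389/2331): both odd, 2331 mod 4 = 3, 39389 mod 4 = 1, so the flip contributes +1; sign now +1
(39389/2331): 39389 mod 2331 = 2093, so (39389/2331) = (2093/2331)
flip (2093/2331) -> (2331/2093): both odd, 2093 mod 4 = 1, 2331 mod 4 = 3, so the flip contributes +1; sign now +1
(2331/2093): 2331 mod 2093 = 238, so (2331/2093) = (238/2093)
factor out 2^1: 238 = 2^1·119; with 2093 mod 8 = 5, (2/2093) = -1; sign now -1; continue with (119/2093)
flip (119/2093) -> (2093/119): both odd, 119 mod 4 = 3, 2093 mod 4 = 1, so the flip contributes +1; sign now -1
(2093/119): 2093 mod 119 = 70, so (2093/119) = (70/119)
factor out 2^1: 70 = 2^1·35; with 119 mod 8 = 7, (2/119) = +1; sign now -1; continue with (35/119)
flip (35/119) -> (119/35): both odd, 35 mod 4 = 3, 119 mod 4 = 3, so the flip contributes -1; sign now +1
(119/35): 119 mod 35 = 14, so (119/35) = (14/35)
factor out 2^1: 14 = 2^1·7; with 35 mod 8 = 3, (2/35) = -1; sign now -1; continue with (7/35)
flip (7/35) -> (35/7): both odd, 7 mod 4 = 3, 35 mod 4 = 3, so the flip contributes -1; sign now +1
(35/7): 35 mod 7 = 0, so (35/7) = (0/7)
reached (0/7); gcd(a, n) > 1, so (0/7) = 0 and the symbol is 0

0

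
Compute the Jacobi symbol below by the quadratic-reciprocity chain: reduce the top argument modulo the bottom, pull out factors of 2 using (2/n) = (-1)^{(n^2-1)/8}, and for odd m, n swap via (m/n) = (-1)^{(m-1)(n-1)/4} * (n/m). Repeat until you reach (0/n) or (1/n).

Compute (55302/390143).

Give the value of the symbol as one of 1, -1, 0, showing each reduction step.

0

55302 = 2^1·27651; (2/390143) = +1 since 390143 mod 8 = 7, so (55302/390143) = (+1)^1·(27651/390143); sign now +1
reciprocity: (27651/390143) = -1·(390143/27651) since 27651 mod 4 = 3, 390143 mod 4 = 3; sign now -1
(390143/27651) = (3029/27651)   [reduce mod 27651]
reciprocity: (3029/27651) = +1·(27651/3029) since 3029 mod 4 = 1, 27651 mod 4 = 3; sign now -1
(27651/3029) = (390/3029)   [reduce mod 3029]
390 = 2^1·195; (2/3029) = -1 since 3029 mod 8 = 5, so (390/3029) = (-1)^1·(195/3029); sign now +1
reciprocity: (195/3029) = +1·(3029/195) since 195 mod 4 = 3, 3029 mod 4 = 1; sign now +1
(3029/195) = (104/195)   [reduce mod 195]
104 = 2^3·13; (2/195) = -1 since 195 mod 8 = 3, so (104/195) = (-1)^3·(13/195); sign now -1
reciprocity: (13/195) = +1·(195/13) since 13 mod 4 = 1, 195 mod 4 = 3; sign now -1
(195/13) = (0/13)   [reduce mod 13]
(0/13) = 0   [gcd(a, n) > 1]; final value = 0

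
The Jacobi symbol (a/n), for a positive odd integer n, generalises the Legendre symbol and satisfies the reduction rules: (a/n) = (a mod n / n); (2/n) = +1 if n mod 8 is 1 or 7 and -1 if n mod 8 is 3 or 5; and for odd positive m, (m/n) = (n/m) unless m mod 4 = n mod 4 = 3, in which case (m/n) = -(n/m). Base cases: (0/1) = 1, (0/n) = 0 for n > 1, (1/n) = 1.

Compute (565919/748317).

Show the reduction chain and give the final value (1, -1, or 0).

flip (565919/748317) -> (748317/565919): both odd, 565919 mod 4 = 3, 748317 mod 4 = 1, so the flip contributes +1; sign now +1
(748317/565919): 748317 mod 565919 = 182398, so (748317/565919) = (182398/565919)
factor out 2^1: 182398 = 2^1·91199; with 565919 mod 8 = 7, (2/565919) = +1; sign now +1; continue with (91199/565919)
flip (91199/565919) -> (565919/91199): both odd, 91199 mod 4 = 3, 565919 mod 4 = 3, so the flip contributes -1; sign now -1
(565919/91199): 565919 mod 91199 = 18725, so (565919/91199) = (18725/91199)
flip (18725/91199) -> (91199/18725): both odd, 18725 mod 4 = 1, 91199 mod 4 = 3, so the flip contributes +1; sign now -1
(91199/18725): 91199 mod 18725 = 16299, so (91199/18725) = (16299/18725)
flip (16299/18725) -> (18725/16299): both odd, 16299 mod 4 = 3, 18725 mod 4 = 1, so the flip contributes +1; sign now -1
(18725/16299): 18725 mod 16299 = 2426, so (18725/16299) = (2426/16299)
factor out 2^1: 2426 = 2^1·1213; with 16299 mod 8 = 3, (2/16299) = -1; sign now +1; continue with (1213/16299)
flip (1213/16299) -> (16299/1213): both odd, 1213 mod 4 = 1, 16299 mod 4 = 3, so the flip contributes +1; sign now +1
(16299/1213): 16299 mod 1213 = 530, so (16299/1213) = (530/1213)
factor out 2^1: 530 = 2^1·265; with 1213 mod 8 = 5, (2/1213) = -1; sign now -1; continue with (265/1213)
flip (265/1213) -> (1213/265): both odd, 265 mod 4 = 1, 1213 mod 4 = 1, so the flip contributes +1; sign now -1
(1213/265): 1213 mod 265 = 153, so (1213/265) = (153/265)
flip (153/265) -> (265/153): both odd, 153 mod 4 = 1, 265 mod 4 = 1, so the flip contributes +1; sign now -1
(265/153): 265 mod 153 = 112, so (265/153) = (112/153)
factor out 2^4: 112 = 2^4·7; with 153 mod 8 = 1, (2/153) = +1; sign now -1; continue with (7/153)
flip (7/153) -> (153/7): both odd, 7 mod 4 = 3, 153 mod 4 = 1, so the flip contributes +1; sign now -1
(153/7): 153 mod 7 = 6, so (153/7) = (6/7)
factor out 2^1: 6 = 2^1·3; with 7 mod 8 = 7, (2/7) = +1; sign now -1; continue with (3/7)
flip (3/7) -> (7/3): both odd, 3 mod 4 = 3, 7 mod 4 = 3, so the flip contributes -1; sign now +1
(7/3): 7 mod 3 = 1, so (7/3) = (1/3)
reached (1/3) = 1, so the symbol is +1

1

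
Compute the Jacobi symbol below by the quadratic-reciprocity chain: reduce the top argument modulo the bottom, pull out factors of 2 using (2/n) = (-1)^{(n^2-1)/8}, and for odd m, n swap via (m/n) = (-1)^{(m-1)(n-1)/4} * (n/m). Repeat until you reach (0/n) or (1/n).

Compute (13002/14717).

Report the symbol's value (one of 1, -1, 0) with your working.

1

13002 = 2^1·6501; (2/14717) = -1 since 14717 mod 8 = 5, so (13002/14717) = (-1)^1·(6501/14717); sign now -1
reciprocity: (6501/14717) = +1·(14717/6501) since 6501 mod 4 = 1, 14717 mod 4 = 1; sign now -1
(14717/6501) = (1715/6501)   [reduce mod 6501]
reciprocity: (1715/6501) = +1·(6501/1715) since 1715 mod 4 = 3, 6501 mod 4 = 1; sign now -1
(6501/1715) = (1356/1715)   [reduce mod 1715]
1356 = 2^2·339; (2/1715) = -1 since 1715 mod 8 = 3, so (1356/1715) = (-1)^2·(339/1715); sign now -1
reciprocity: (339/1715) = -1·(1715/339) since 339 mod 4 = 3, 1715 mod 4 = 3; sign now +1
(1715/339) = (20/339)   [reduce mod 339]
20 = 2^2·5; (2/339) = -1 since 339 mod 8 = 3, so (20/339) = (-1)^2·(5/339); sign now +1
reciprocity: (5/339) = +1·(339/5) since 5 mod 4 = 1, 339 mod 4 = 3; sign now +1
(339/5) = (4/5)   [reduce mod 5]
4 = 2^2·1; (2/5) = -1 since 5 mod 8 = 5, so (4/5) = (-1)^2·(1/5); sign now +1
(1/5) = 1; final value = sign = +1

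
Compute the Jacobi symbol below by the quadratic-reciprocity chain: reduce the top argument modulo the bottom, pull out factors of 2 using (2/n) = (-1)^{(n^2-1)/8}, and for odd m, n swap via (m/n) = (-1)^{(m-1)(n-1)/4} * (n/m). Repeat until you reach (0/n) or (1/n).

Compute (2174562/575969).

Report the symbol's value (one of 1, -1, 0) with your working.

(2174562/575969): 2174562 mod 575969 = 446655, so (2174562/575969) = (446655/575969)
flip (446655/575969) -> (575969/446655): both odd, 446655 mod 4 = 3, 575969 mod 4 = 1, so the flip contributes +1; sign now +1
(575969/446655): 575969 mod 446655 = 129314, so (575969/446655) = (129314/446655)
factor out 2^1: 129314 = 2^1·64657; with 446655 mod 8 = 7, (2/446655) = +1; sign now +1; continue with (64657/446655)
flip (64657/446655) -> (446655/64657): both odd, 64657 mod 4 = 1, 446655 mod 4 = 3, so the flip contributes +1; sign now +1
(446655/64657): 446655 mod 64657 = 58713, so (446655/64657) = (58713/64657)
flip (58713/64657) -> (64657/58713): both odd, 58713 mod 4 = 1, 64657 mod 4 = 1, so the flip contributes +1; sign now +1
(64657/58713): 64657 mod 58713 = 5944, so (64657/58713) = (5944/58713)
factor out 2^3: 5944 = 2^3·743; with 58713 mod 8 = 1, (2/58713) = +1; sign now +1; continue with (743/58713)
flip (743/58713) -> (58713/743): both odd, 743 mod 4 = 3, 58713 mod 4 = 1, so the flip contributes +1; sign now +1
(58713/743): 58713 mod 743 = 16, so (58713/743) = (16/743)
factor out 2^4: 16 = 2^4·1; with 743 mod 8 = 7, (2/743) = +1; sign now +1; continue with (1/743)
reached (1/743) = 1, so the symbol is +1

1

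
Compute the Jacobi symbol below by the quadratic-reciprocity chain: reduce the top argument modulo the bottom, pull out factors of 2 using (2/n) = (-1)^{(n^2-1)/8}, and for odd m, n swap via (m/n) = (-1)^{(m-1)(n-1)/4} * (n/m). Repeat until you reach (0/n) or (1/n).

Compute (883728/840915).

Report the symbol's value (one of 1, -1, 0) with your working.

0

(883728/840915) = (42813/840915)   [reduce mod 840915]
reciprocity: (42813/840915) = +1·(840915/42813) since 42813 mod 4 = 1, 840915 mod 4 = 3; sign now +1
(840915/42813) = (27468/42813)   [reduce mod 42813]
27468 = 2^2·6867; (2/42813) = -1 since 42813 mod 8 = 5, so (27468/42813) = (-1)^2·(6867/42813); sign now +1
reciprocity: (6867/42813) = +1·(42813/6867) since 6867 mod 4 = 3, 42813 mod 4 = 1; sign now +1
(42813/6867) = (1611/6867)   [reduce mod 6867]
reciprocity: (1611/6867) = -1·(6867/1611) since 1611 mod 4 = 3, 6867 mod 4 = 3; sign now -1
(6867/1611) = (423/1611)   [reduce mod 1611]
reciprocity: (423/1611) = -1·(1611/423) since 423 mod 4 = 3, 1611 mod 4 = 3; sign now +1
(1611/423) = (342/423)   [reduce mod 423]
342 = 2^1·171; (2/423) = +1 since 423 mod 8 = 7, so (342/423) = (+1)^1·(171/423); sign now +1
reciprocity: (171/423) = -1·(423/171) since 171 mod 4 = 3, 423 mod 4 = 3; sign now -1
(423/171) = (81/171)   [reduce mod 171]
reciprocity: (81/171) = +1·(171/81) since 81 mod 4 = 1, 171 mod 4 = 3; sign now -1
(171/81) = (9/81)   [reduce mod 81]
reciprocity: (9/81) = +1·(81/9) since 9 mod 4 = 1, 81 mod 4 = 1; sign now -1
(81/9) = (0/9)   [reduce mod 9]
(0/9) = 0   [gcd(a, n) > 1]; final value = 0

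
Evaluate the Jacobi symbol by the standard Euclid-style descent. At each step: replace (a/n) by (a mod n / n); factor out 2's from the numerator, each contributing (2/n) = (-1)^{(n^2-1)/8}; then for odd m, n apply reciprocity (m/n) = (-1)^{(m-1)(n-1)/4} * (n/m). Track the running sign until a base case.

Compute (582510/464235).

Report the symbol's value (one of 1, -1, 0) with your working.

0

(582510/464235): 582510 mod 464235 = 118275, so (582510/464235) = (118275/464235)
flip (118275/464235) -> (464235/118275): both odd, 118275 mod 4 = 3, 464235 mod 4 = 3, so the flip contributes -1; sign now -1
(464235/118275): 464235 mod 118275 = 109410, so (464235/118275) = (109410/118275)
factor out 2^1: 109410 = 2^1·54705; with 118275 mod 8 = 3, (2/118275) = -1; sign now +1; continue with (54705/118275)
flip (54705/118275) -> (118275/54705): both odd, 54705 mod 4 = 1, 118275 mod 4 = 3, so the flip contributes +1; sign now +1
(118275/54705): 118275 mod 54705 = 8865, so (118275/54705) = (8865/54705)
flip (8865/54705) -> (54705/8865): both odd, 8865 mod 4 = 1, 54705 mod 4 = 1, so the flip contributes +1; sign now +1
(54705/8865): 54705 mod 8865 = 1515, so (54705/8865) = (1515/8865)
flip (1515/8865) -> (8865/1515): both odd, 1515 mod 4 = 3, 8865 mod 4 = 1, so the flip contributes +1; sign now +1
(8865/1515): 8865 mod 1515 = 1290, so (8865/1515) = (1290/1515)
factor out 2^1: 1290 = 2^1·645; with 1515 mod 8 = 3, (2/1515) = -1; sign now -1; continue with (645/1515)
flip (645/1515) -> (1515/645): both odd, 645 mod 4 = 1, 1515 mod 4 = 3, so the flip contributes +1; sign now -1
(1515/645): 1515 mod 645 = 225, so (1515/645) = (225/645)
flip (225/645) -> (645/225): both odd, 225 mod 4 = 1, 645 mod 4 = 1, so the flip contributes +1; sign now -1
(645/225): 645 mod 225 = 195, so (645/225) = (195/225)
flip (195/225) -> (225/195): both odd, 195 mod 4 = 3, 225 mod 4 = 1, so the flip contributes +1; sign now -1
(225/195): 225 mod 195 = 30, so (225/195) = (30/195)
factor out 2^1: 30 = 2^1·15; with 195 mod 8 = 3, (2/195) = -1; sign now +1; continue with (15/195)
flip (15/195) -> (195/15): both odd, 15 mod 4 = 3, 195 mod 4 = 3, so the flip contributes -1; sign now -1
(195/15): 195 mod 15 = 0, so (195/15) = (0/15)
reached (0/15); gcd(a, n) > 1, so (0/15) = 0 and the symbol is 0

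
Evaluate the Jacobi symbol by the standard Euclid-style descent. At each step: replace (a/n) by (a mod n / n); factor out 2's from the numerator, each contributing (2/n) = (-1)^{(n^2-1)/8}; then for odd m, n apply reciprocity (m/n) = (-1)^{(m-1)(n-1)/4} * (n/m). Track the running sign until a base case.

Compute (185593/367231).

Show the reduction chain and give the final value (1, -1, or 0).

reciprocity: (185593/367231) = +1·(367231/185593) since 185593 mod 4 = 1, 367231 mod 4 = 3; sign now +1
(367231/185593) = (181638/185593)   [reduce mod 185593]
181638 = 2^1·90819; (2/185593) = +1 since 185593 mod 8 = 1, so (181638/185593) = (+1)^1·(90819/185593); sign now +1
reciprocity: (90819/185593) = +1·(185593/90819) since 90819 mod 4 = 3, 185593 mod 4 = 1; sign now +1
(185593/90819) = (3955/90819)   [reduce mod 90819]
reciprocity: (3955/90819) = -1·(90819/3955) since 3955 mod 4 = 3, 90819 mod 4 = 3; sign now -1
(90819/3955) = (3809/3955)   [reduce mod 3955]
reciprocity: (3809/3955) = +1·(3955/3809) since 3809 mod 4 = 1, 3955 mod 4 = 3; sign now -1
(3955/3809) = (146/3809)   [reduce mod 3809]
146 = 2^1·73; (2/3809) = +1 since 3809 mod 8 = 1, so (146/3809) = (+1)^1·(73/3809); sign now -1
reciprocity: (73/3809) = +1·(3809/73) since 73 mod 4 = 1, 3809 mod 4 = 1; sign now -1
(3809/73) = (13/73)   [reduce mod 73]
reciprocity: (13/73) = +1·(73/13) since 13 mod 4 = 1, 73 mod 4 = 1; sign now -1
(73/13) = (8/13)   [reduce mod 13]
8 = 2^3·1; (2/13) = -1 since 13 mod 8 = 5, so (8/13) = (-1)^3·(1/13); sign now +1
(1/13) = 1; final value = sign = +1

1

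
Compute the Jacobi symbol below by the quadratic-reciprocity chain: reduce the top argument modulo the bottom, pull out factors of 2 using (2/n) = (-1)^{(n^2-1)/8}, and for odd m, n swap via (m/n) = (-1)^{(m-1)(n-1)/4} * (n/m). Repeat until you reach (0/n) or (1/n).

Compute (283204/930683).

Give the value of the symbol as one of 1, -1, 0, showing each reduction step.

283204 = 2^2·70801; (2/930683) = -1 since 930683 mod 8 = 3, so (283204/930683) = (-1)^2·(70801/930683); sign now +1
reciprocity: (70801/930683) = +1·(930683/70801) since 70801 mod 4 = 1, 930683 mod 4 = 3; sign now +1
(930683/70801) = (10270/70801)   [reduce mod 70801]
10270 = 2^1·5135; (2/70801) = +1 since 70801 mod 8 = 1, so (10270/70801) = (+1)^1·(5135/70801); sign now +1
reciprocity: (5135/70801) = +1·(70801/5135) since 5135 mod 4 = 3, 70801 mod 4 = 1; sign now +1
(70801/5135) = (4046/5135)   [reduce mod 5135]
4046 = 2^1·2023; (2/5135) = +1 since 5135 mod 8 = 7, so (4046/5135) = (+1)^1·(2023/5135); sign now +1
reciprocity: (2023/5135) = -1·(5135/2023) since 2023 mod 4 = 3, 5135 mod 4 = 3; sign now -1
(5135/2023) = (1089/2023)   [reduce mod 2023]
reciprocity: (1089/2023) = +1·(2023/1089) since 1089 mod 4 = 1, 2023 mod 4 = 3; sign now -1
(2023/1089) = (934/1089)   [reduce mod 1089]
934 = 2^1·467; (2/1089) = +1 since 1089 mod 8 = 1, so (934/1089) = (+1)^1·(467/1089); sign now -1
reciprocity: (467/1089) = +1·(1089/467) since 467 mod 4 = 3, 1089 mod 4 = 1; sign now -1
(1089/467) = (155/467)   [reduce mod 467]
reciprocity: (155/467) = -1·(467/155) since 155 mod 4 = 3, 467 mod 4 = 3; sign now +1
(467/155) = (2/155)   [reduce mod 155]
2 = 2^1·1; (2/155) = -1 since 155 mod 8 = 3, so (2/155) = (-1)^1·(1/155); sign now -1
(1/155) = 1; final value = sign = -1

-1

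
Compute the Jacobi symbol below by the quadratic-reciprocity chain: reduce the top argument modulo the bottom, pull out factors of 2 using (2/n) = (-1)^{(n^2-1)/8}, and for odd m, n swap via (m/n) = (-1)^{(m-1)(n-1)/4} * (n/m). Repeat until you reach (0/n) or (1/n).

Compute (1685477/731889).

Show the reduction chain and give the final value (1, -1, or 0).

1

(1685477/731889): 1685477 mod 731889 = 221699, so (1685477/731889) = (221699/731889)
flip (221699/731889) -> (731889/221699): both odd, 221699 mod 4 = 3, 731889 mod 4 = 1, so the flip contributes +1; sign now +1
(731889/221699): 731889 mod 221699 = 66792, so (731889/221699) = (66792/221699)
factor out 2^3: 66792 = 2^3·8349; with 221699 mod 8 = 3, (2/221699) = -1; sign now -1; continue with (8349/221699)
flip (8349/221699) -> (221699/8349): both odd, 8349 mod 4 = 1, 221699 mod 4 = 3, so the flip contributes +1; sign now -1
(221699/8349): 221699 mod 8349 = 4625, so (221699/8349) = (4625/8349)
flip (4625/8349) -> (8349/4625): both odd, 4625 mod 4 = 1, 8349 mod 4 = 1, so the flip contributes +1; sign now -1
(8349/4625): 8349 mod 4625 = 3724, so (8349/4625) = (3724/4625)
factor out 2^2: 3724 = 2^2·931; with 4625 mod 8 = 1, (2/4625) = +1; sign now -1; continue with (931/4625)
flip (931/4625) -> (4625/931): both odd, 931 mod 4 = 3, 4625 mod 4 = 1, so the flip contributes +1; sign now -1
(4625/931): 4625 mod 931 = 901, so (4625/931) = (901/931)
flip (901/931) -> (931/901): both odd, 901 mod 4 = 1, 931 mod 4 = 3, so the flip contributes +1; sign now -1
(931/901): 931 mod 901 = 30, so (931/901) = (30/901)
factor out 2^1: 30 = 2^1·15; with 901 mod 8 = 5, (2/901) = -1; sign now +1; continue with (15/901)
flip (15/901) -> (901/15): both odd, 15 mod 4 = 3, 901 mod 4 = 1, so the flip contributes +1; sign now +1
(901/15): 901 mod 15 = 1, so (901/15) = (1/15)
reached (1/15) = 1, so the symbol is +1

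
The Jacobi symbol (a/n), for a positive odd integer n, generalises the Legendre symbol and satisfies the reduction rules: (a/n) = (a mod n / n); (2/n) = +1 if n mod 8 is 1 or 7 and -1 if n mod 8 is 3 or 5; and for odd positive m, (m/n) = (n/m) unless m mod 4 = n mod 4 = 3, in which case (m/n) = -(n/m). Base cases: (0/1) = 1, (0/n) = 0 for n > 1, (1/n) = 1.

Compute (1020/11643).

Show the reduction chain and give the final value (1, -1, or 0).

0

factor out 2^2: 1020 = 2^2·255; with 11643 mod 8 = 3, (2/11643) = -1; sign now +1; continue with (255/11643)
flip (255/11643) -> (11643/255): both odd, 255 mod 4 = 3, 11643 mod 4 = 3, so the flip contributes -1; sign now -1
(11643/255): 11643 mod 255 = 168, so (11643/255) = (168/255)
factor out 2^3: 168 = 2^3·21; with 255 mod 8 = 7, (2/255) = +1; sign now -1; continue with (21/255)
flip (21/255) -> (255/21): both odd, 21 mod 4 = 1, 255 mod 4 = 3, so the flip contributes +1; sign now -1
(255/21): 255 mod 21 = 3, so (255/21) = (3/21)
flip (3/21) -> (21/3): both odd, 3 mod 4 = 3, 21 mod 4 = 1, so the flip contributes +1; sign now -1
(21/3): 21 mod 3 = 0, so (21/3) = (0/3)
reached (0/3); gcd(a, n) > 1, so (0/3) = 0 and the symbol is 0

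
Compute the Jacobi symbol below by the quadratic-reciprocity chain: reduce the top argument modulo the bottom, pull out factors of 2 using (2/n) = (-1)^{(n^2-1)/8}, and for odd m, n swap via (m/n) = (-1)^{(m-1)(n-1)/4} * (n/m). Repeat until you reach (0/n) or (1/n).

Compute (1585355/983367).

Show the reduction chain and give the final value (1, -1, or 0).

-1

(1585355/983367) = (601988/983367)   [reduce mod 983367]
601988 = 2^2·150497; (2/983367) = +1 since 983367 mod 8 = 7, so (601988/983367) = (+1)^2·(150497/983367); sign now +1
reciprocity: (150497/983367) = +1·(983367/150497) since 150497 mod 4 = 1, 983367 mod 4 = 3; sign now +1
(983367/150497) = (80385/150497)   [reduce mod 150497]
reciprocity: (80385/150497) = +1·(150497/80385) since 80385 mod 4 = 1, 150497 mod 4 = 1; sign now +1
(150497/80385) = (70112/80385)   [reduce mod 80385]
70112 = 2^5·2191; (2/80385) = +1 since 80385 mod 8 = 1, so (70112/80385) = (+1)^5·(2191/80385); sign now +1
reciprocity: (2191/80385) = +1·(80385/2191) since 2191 mod 4 = 3, 80385 mod 4 = 1; sign now +1
(80385/2191) = (1509/2191)   [reduce mod 2191]
reciprocity: (1509/2191) = +1·(2191/1509) since 1509 mod 4 = 1, 2191 mod 4 = 3; sign now +1
(2191/1509) = (682/1509)   [reduce mod 1509]
682 = 2^1·341; (2/1509) = -1 since 1509 mod 8 = 5, so (682/1509) = (-1)^1·(341/1509); sign now -1
reciprocity: (341/1509) = +1·(1509/341) since 341 mod 4 = 1, 1509 mod 4 = 1; sign now -1
(1509/341) = (145/341)   [reduce mod 341]
reciprocity: (145/341) = +1·(341/145) since 145 mod 4 = 1, 341 mod 4 = 1; sign now -1
(341/145) = (51/145)   [reduce mod 145]
reciprocity: (51/145) = +1·(145/51) since 51 mod 4 = 3, 145 mod 4 = 1; sign now -1
(145/51) = (43/51)   [reduce mod 51]
reciprocity: (43/51) = -1·(51/43) since 43 mod 4 = 3, 51 mod 4 = 3; sign now +1
(51/43) = (8/43)   [reduce mod 43]
8 = 2^3·1; (2/43) = -1 since 43 mod 8 = 3, so (8/43) = (-1)^3·(1/43); sign now -1
(1/43) = 1; final value = sign = -1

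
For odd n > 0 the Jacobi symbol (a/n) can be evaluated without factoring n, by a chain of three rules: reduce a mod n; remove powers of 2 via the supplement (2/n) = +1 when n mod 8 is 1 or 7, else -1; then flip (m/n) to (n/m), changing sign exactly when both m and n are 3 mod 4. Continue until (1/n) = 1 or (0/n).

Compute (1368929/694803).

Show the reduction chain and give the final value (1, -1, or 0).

0

(1368929/694803) = (674126/694803)   [reduce mod 694803]
674126 = 2^1·337063; (2/694803) = -1 since 694803 mod 8 = 3, so (674126/694803) = (-1)^1·(337063/694803); sign now -1
reciprocity: (337063/694803) = -1·(694803/337063) since 337063 mod 4 = 3, 694803 mod 4 = 3; sign now +1
(694803/337063) = (20677/337063)   [reduce mod 337063]
reciprocity: (20677/337063) = +1·(337063/20677) since 20677 mod 4 = 1, 337063 mod 4 = 3; sign now +1
(337063/20677) = (6231/20677)   [reduce mod 20677]
reciprocity: (6231/20677) = +1·(20677/6231) since 6231 mod 4 = 3, 20677 mod 4 = 1; sign now +1
(20677/6231) = (1984/6231)   [reduce mod 6231]
1984 = 2^6·31; (2/6231) = +1 since 6231 mod 8 = 7, so (1984/6231) = (+1)^6·(31/6231); sign now +1
reciprocity: (31/6231) = -1·(6231/31) since 31 mod 4 = 3, 6231 mod 4 = 3; sign now -1
(6231/31) = (0/31)   [reduce mod 31]
(0/31) = 0   [gcd(a, n) > 1]; final value = 0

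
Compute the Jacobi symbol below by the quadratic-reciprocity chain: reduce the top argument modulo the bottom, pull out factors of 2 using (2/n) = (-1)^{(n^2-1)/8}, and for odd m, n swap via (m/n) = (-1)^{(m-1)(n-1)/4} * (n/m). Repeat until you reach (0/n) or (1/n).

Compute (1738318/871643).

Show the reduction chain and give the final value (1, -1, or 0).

-1

(1738318/871643) = (866675/871643)   [reduce mod 871643]
reciprocity: (866675/871643) = -1·(871643/866675) since 866675 mod 4 = 3, 871643 mod 4 = 3; sign now -1
(871643/866675) = (4968/866675)   [reduce mod 866675]
4968 = 2^3·621; (2/866675) = -1 since 866675 mod 8 = 3, so (4968/866675) = (-1)^3·(621/866675); sign now +1
reciprocity: (621/866675) = +1·(866675/621) since 621 mod 4 = 1, 866675 mod 4 = 3; sign now +1
(866675/621) = (380/621)   [reduce mod 621]
380 = 2^2·95; (2/621) = -1 since 621 mod 8 = 5, so (380/621) = (-1)^2·(95/621); sign now +1
reciprocity: (95/621) = +1·(621/95) since 95 mod 4 = 3, 621 mod 4 = 1; sign now +1
(621/95) = (51/95)   [reduce mod 95]
reciprocity: (51/95) = -1·(95/51) since 51 mod 4 = 3, 95 mod 4 = 3; sign now -1
(95/51) = (44/51)   [reduce mod 51]
44 = 2^2·11; (2/51) = -1 since 51 mod 8 = 3, so (44/51) = (-1)^2·(11/51); sign now -1
reciprocity: (11/51) = -1·(51/11) since 11 mod 4 = 3, 51 mod 4 = 3; sign now +1
(51/11) = (7/11)   [reduce mod 11]
reciprocity: (7/11) = -1·(11/7) since 7 mod 4 = 3, 11 mod 4 = 3; sign now -1
(11/7) = (4/7)   [reduce mod 7]
4 = 2^2·1; (2/7) = +1 since 7 mod 8 = 7, so (4/7) = (+1)^2·(1/7); sign now -1
(1/7) = 1; final value = sign = -1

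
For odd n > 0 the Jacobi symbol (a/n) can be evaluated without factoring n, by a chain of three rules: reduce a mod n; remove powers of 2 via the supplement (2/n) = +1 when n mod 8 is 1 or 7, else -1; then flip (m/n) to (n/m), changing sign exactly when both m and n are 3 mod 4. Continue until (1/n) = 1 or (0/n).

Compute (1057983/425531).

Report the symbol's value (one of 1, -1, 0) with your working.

(1057983/425531): 1057983 mod 425531 = 206921, so (1057983/425531) = (206921/425531)
flip (206921/425531) -> (425531/206921): both odd, 206921 mod 4 = 1, 425531 mod 4 = 3, so the flip contributes +1; sign now +1
(425531/206921): 425531 mod 206921 = 11689, so (425531/206921) = (11689/206921)
flip (11689/206921) -> (206921/11689): both odd, 11689 mod 4 = 1, 206921 mod 4 = 1, so the flip contributes +1; sign now +1
(206921/11689): 206921 mod 11689 = 8208, so (206921/11689) = (8208/11689)
factor out 2^4: 8208 = 2^4·513; with 11689 mod 8 = 1, (2/11689) = +1; sign now +1; continue with (513/11689)
flip (513/11689) -> (11689/513): both odd, 513 mod 4 = 1, 11689 mod 4 = 1, so the flip contributes +1; sign now +1
(11689/513): 11689 mod 513 = 403, so (11689/513) = (403/513)
flip (403/513) -> (513/403): both odd, 403 mod 4 = 3, 513 mod 4 = 1, so the flip contributes +1; sign now +1
(513/403): 513 mod 403 = 110, so (513/403) = (110/403)
factor out 2^1: 110 = 2^1·55; with 403 mod 8 = 3, (2/403) = -1; sign now -1; continue with (55/403)
flip (55/403) -> (403/55): both odd, 55 mod 4 = 3, 403 mod 4 = 3, so the flip contributes -1; sign now +1
(403/55): 403 mod 55 = 18, so (403/55) = (18/55)
factor out 2^1: 18 = 2^1·9; with 55 mod 8 = 7, (2/55) = +1; sign now +1; continue with (9/55)
flip (9/55) -> (55/9): both odd, 9 mod 4 = 1, 55 mod 4 = 3, so the flip contributes +1; sign now +1
(55/9): 55 mod 9 = 1, so (55/9) = (1/9)
reached (1/9) = 1, so the symbol is +1

1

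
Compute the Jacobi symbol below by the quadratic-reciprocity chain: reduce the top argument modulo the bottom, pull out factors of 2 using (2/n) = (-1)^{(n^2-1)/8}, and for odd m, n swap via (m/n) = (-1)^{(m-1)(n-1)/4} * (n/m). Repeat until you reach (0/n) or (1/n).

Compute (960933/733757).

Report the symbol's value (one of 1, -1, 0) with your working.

(960933/733757) = (227176/733757)   [reduce mod 733757]
227176 = 2^3·28397; (2/733757) = -1 since 733757 mod 8 = 5, so (227176/733757) = (-1)^3·(28397/733757); sign now -1
reciprocity: (28397/733757) = +1·(733757/28397) since 28397 mod 4 = 1, 733757 mod 4 = 1; sign now -1
(733757/28397) = (23832/28397)   [reduce mod 28397]
23832 = 2^3·2979; (2/28397) = -1 since 28397 mod 8 = 5, so (23832/28397) = (-1)^3·(2979/28397); sign now +1
reciprocity: (2979/28397) = +1·(28397/2979) since 2979 mod 4 = 3, 28397 mod 4 = 1; sign now +1
(28397/2979) = (1586/2979)   [reduce mod 2979]
1586 = 2^1·793; (2/2979) = -1 since 2979 mod 8 = 3, so (1586/2979) = (-1)^1·(793/2979); sign now -1
reciprocity: (793/2979) = +1·(2979/793) since 793 mod 4 = 1, 2979 mod 4 = 3; sign now -1
(2979/793) = (600/793)   [reduce mod 793]
600 = 2^3·75; (2/793) = +1 since 793 mod 8 = 1, so (600/793) = (+1)^3·(75/793); sign now -1
reciprocity: (75/793) = +1·(793/75) since 75 mod 4 = 3, 793 mod 4 = 1; sign now -1
(793/75) = (43/75)   [reduce mod 75]
reciprocity: (43/75) = -1·(75/43) since 43 mod 4 = 3, 75 mod 4 = 3; sign now +1
(75/43) = (32/43)   [reduce mod 43]
32 = 2^5·1; (2/43) = -1 since 43 mod 8 = 3, so (32/43) = (-1)^5·(1/43); sign now -1
(1/43) = 1; final value = sign = -1

-1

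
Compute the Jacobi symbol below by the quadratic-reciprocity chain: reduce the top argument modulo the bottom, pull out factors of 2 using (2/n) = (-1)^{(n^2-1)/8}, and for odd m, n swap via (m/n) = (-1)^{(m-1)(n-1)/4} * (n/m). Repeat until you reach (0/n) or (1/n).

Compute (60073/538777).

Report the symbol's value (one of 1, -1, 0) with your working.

-1

flip (60073/538777) -> (538777/60073): both odd, 60073 mod 4 = 1, 538777 mod 4 = 1, so the flip contributes +1; sign now +1
(538777/60073): 538777 mod 60073 = 58193, so (538777/60073) = (58193/60073)
flip (58193/60073) -> (60073/58193): both odd, 58193 mod 4 = 1, 60073 mod 4 = 1, so the flip contributes +1; sign now +1
(60073/58193): 60073 mod 58193 = 1880, so (60073/58193) = (1880/58193)
factor out 2^3: 1880 = 2^3·235; with 58193 mod 8 = 1, (2/58193) = +1; sign now +1; continue with (235/58193)
flip (235/58193) -> (58193/235): both odd, 235 mod 4 = 3, 58193 mod 4 = 1, so the flip contributes +1; sign now +1
(58193/235): 58193 mod 235 = 148, so (58193/235) = (148/235)
factor out 2^2: 148 = 2^2·37; with 235 mod 8 = 3, (2/235) = -1; sign now +1; continue with (37/235)
flip (37/235) -> (235/37): both odd, 37 mod 4 = 1, 235 mod 4 = 3, so the flip contributes +1; sign now +1
(235/37): 235 mod 37 = 13, so (235/37) = (13/37)
flip (13/37) -> (37/13): both odd, 13 mod 4 = 1, 37 mod 4 = 1, so the flip contributes +1; sign now +1
(37/13): 37 mod 13 = 11, so (37/13) = (11/13)
flip (11/13) -> (13/11): both odd, 11 mod 4 = 3, 13 mod 4 = 1, so the flip contributes +1; sign now +1
(13/11): 13 mod 11 = 2, so (13/11) = (2/11)
factor out 2^1: 2 = 2^1·1; with 11 mod 8 = 3, (2/11) = -1; sign now -1; continue with (1/11)
reached (1/11) = 1, so the symbol is -1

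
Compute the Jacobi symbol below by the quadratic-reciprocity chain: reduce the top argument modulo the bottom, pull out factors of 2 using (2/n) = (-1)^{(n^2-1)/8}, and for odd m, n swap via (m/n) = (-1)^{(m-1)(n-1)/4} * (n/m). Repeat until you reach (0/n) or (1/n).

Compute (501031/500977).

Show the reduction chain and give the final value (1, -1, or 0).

(501031/500977) = (54/500977)   [reduce mod 500977]
54 = 2^1·27; (2/500977) = +1 since 500977 mod 8 = 1, so (54/500977) = (+1)^1·(27/500977); sign now +1
reciprocity: (27/500977) = +1·(500977/27) since 27 mod 4 = 3, 500977 mod 4 = 1; sign now +1
(500977/27) = (19/27)   [reduce mod 27]
reciprocity: (19/27) = -1·(27/19) since 19 mod 4 = 3, 27 mod 4 = 3; sign now -1
(27/19) = (8/19)   [reduce mod 19]
8 = 2^3·1; (2/19) = -1 since 19 mod 8 = 3, so (8/19) = (-1)^3·(1/19); sign now +1
(1/19) = 1; final value = sign = +1

1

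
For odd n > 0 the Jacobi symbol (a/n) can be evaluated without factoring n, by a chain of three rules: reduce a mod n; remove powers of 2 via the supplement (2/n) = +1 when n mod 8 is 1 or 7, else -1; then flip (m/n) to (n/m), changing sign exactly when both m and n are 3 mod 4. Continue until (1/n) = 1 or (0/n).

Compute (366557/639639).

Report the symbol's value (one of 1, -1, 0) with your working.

reciprocity: (366557/639639) = +1·(639639/366557) since 366557 mod 4 = 1, 639639 mod 4 = 3; sign now +1
(639639/366557) = (273082/366557)   [reduce mod 366557]
273082 = 2^1·136541; (2/366557) = -1 since 366557 mod 8 = 5, so (273082/366557) = (-1)^1·(136541/366557); sign now -1
reciprocity: (136541/366557) = +1·(366557/136541) since 136541 mod 4 = 1, 366557 mod 4 = 1; sign now -1
(366557/136541) = (93475/136541)   [reduce mod 136541]
reciprocity: (93475/136541) = +1·(136541/93475) since 93475 mod 4 = 3, 136541 mod 4 = 1; sign now -1
(136541/93475) = (43066/93475)   [reduce mod 93475]
43066 = 2^1·21533; (2/93475) = -1 since 93475 mod 8 = 3, so (43066/93475) = (-1)^1·(21533/93475); sign now +1
reciprocity: (21533/93475) = +1·(93475/21533) since 21533 mod 4 = 1, 93475 mod 4 = 3; sign now +1
(93475/21533) = (7343/21533)   [reduce mod 21533]
reciprocity: (7343/21533) = +1·(21533/7343) since 7343 mod 4 = 3, 21533 mod 4 = 1; sign now +1
(21533/7343) = (6847/7343)   [reduce mod 7343]
reciprocity: (6847/7343) = -1·(7343/6847) since 6847 mod 4 = 3, 7343 mod 4 = 3; sign now -1
(7343/6847) = (496/6847)   [reduce mod 6847]
496 = 2^4·31; (2/6847) = +1 since 6847 mod 8 = 7, so (496/6847) = (+1)^4·(31/6847); sign now -1
reciprocity: (31/6847) = -1·(6847/31) since 31 mod 4 = 3, 6847 mod 4 = 3; sign now +1
(6847/31) = (27/31)   [reduce mod 31]
reciprocity: (27/31) = -1·(31/27) since 27 mod 4 = 3, 31 mod 4 = 3; sign now -1
(31/27) = (4/27)   [reduce mod 27]
4 = 2^2·1; (2/27) = -1 since 27 mod 8 = 3, so (4/27) = (-1)^2·(1/27); sign now -1
(1/27) = 1; final value = sign = -1

-1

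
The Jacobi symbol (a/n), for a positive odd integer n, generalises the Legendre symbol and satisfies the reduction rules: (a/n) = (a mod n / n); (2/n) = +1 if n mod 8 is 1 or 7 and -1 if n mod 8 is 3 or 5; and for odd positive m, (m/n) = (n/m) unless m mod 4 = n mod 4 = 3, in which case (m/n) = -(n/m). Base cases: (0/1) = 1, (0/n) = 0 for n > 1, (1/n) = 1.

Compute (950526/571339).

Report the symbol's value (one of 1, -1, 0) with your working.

1

(950526/571339) = (379187/571339)   [reduce mod 571339]
reciprocity: (379187/571339) = -1·(571339/379187) since 379187 mod 4 = 3, 571339 mod 4 = 3; sign now -1
(571339/379187) = (192152/379187)   [reduce mod 379187]
192152 = 2^3·24019; (2/379187) = -1 since 379187 mod 8 = 3, so (192152/379187) = (-1)^3·(24019/379187); sign now +1
reciprocity: (24019/379187) = -1·(379187/24019) since 24019 mod 4 = 3, 379187 mod 4 = 3; sign now -1
(379187/24019) = (18902/24019)   [reduce mod 24019]
18902 = 2^1·9451; (2/24019) = -1 since 24019 mod 8 = 3, so (18902/24019) = (-1)^1·(9451/24019); sign now +1
reciprocity: (9451/24019) = -1·(24019/9451) since 9451 mod 4 = 3, 24019 mod 4 = 3; sign now -1
(24019/9451) = (5117/9451)   [reduce mod 9451]
reciprocity: (5117/9451) = +1·(9451/5117) since 5117 mod 4 = 1, 9451 mod 4 = 3; sign now -1
(9451/5117) = (4334/5117)   [reduce mod 5117]
4334 = 2^1·2167; (2/5117) = -1 since 5117 mod 8 = 5, so (4334/5117) = (-1)^1·(2167/5117); sign now +1
reciprocity: (2167/5117) = +1·(5117/2167) since 2167 mod 4 = 3, 5117 mod 4 = 1; sign now +1
(5117/2167) = (783/2167)   [reduce mod 2167]
reciprocity: (783/2167) = -1·(2167/783) since 783 mod 4 = 3, 2167 mod 4 = 3; sign now -1
(2167/783) = (601/783)   [reduce mod 783]
reciprocity: (601/783) = +1·(783/601) since 601 mod 4 = 1, 783 mod 4 = 3; sign now -1
(783/601) = (182/601)   [reduce mod 601]
182 = 2^1·91; (2/601) = +1 since 601 mod 8 = 1, so (182/601) = (+1)^1·(91/601); sign now -1
reciprocity: (91/601) = +1·(601/91) since 91 mod 4 = 3, 601 mod 4 = 1; sign now -1
(601/91) = (55/91)   [reduce mod 91]
reciprocity: (55/91) = -1·(91/55) since 55 mod 4 = 3, 91 mod 4 = 3; sign now +1
(91/55) = (36/55)   [reduce mod 55]
36 = 2^2·9; (2/55) = +1 since 55 mod 8 = 7, so (36/55) = (+1)^2·(9/55); sign now +1
reciprocity: (9/55) = +1·(55/9) since 9 mod 4 = 1, 55 mod 4 = 3; sign now +1
(55/9) = (1/9)   [reduce mod 9]
(1/9) = 1; final value = sign = +1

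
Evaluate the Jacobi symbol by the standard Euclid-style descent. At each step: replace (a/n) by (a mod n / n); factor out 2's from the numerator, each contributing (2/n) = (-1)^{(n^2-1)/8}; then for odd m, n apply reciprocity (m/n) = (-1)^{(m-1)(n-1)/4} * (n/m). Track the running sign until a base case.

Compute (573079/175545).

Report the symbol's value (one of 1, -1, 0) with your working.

(573079/175545) = (46444/175545)   [reduce mod 175545]
46444 = 2^2·11611; (2/175545) = +1 since 175545 mod 8 = 1, so (46444/175545) = (+1)^2·(11611/175545); sign now +1
reciprocity: (11611/175545) = +1·(175545/11611) since 11611 mod 4 = 3, 175545 mod 4 = 1; sign now +1
(175545/11611) = (1380/11611)   [reduce mod 11611]
1380 = 2^2·345; (2/11611) = -1 since 11611 mod 8 = 3, so (1380/11611) = (-1)^2·(345/11611); sign now +1
reciprocity: (345/11611) = +1·(11611/345) since 345 mod 4 = 1, 11611 mod 4 = 3; sign now +1
(11611/345) = (226/345)   [reduce mod 345]
226 = 2^1·113; (2/345) = +1 since 345 mod 8 = 1, so (226/345) = (+1)^1·(113/345); sign now +1
reciprocity: (113/345) = +1·(345/113) since 113 mod 4 = 1, 345 mod 4 = 1; sign now +1
(345/113) = (6/113)   [reduce mod 113]
6 = 2^1·3; (2/113) = +1 since 113 mod 8 = 1, so (6/113) = (+1)^1·(3/113); sign now +1
reciprocity: (3/113) = +1·(113/3) since 3 mod 4 = 3, 113 mod 4 = 1; sign now +1
(113/3) = (2/3)   [reduce mod 3]
2 = 2^1·1; (2/3) = -1 since 3 mod 8 = 3, so (2/3) = (-1)^1·(1/3); sign now -1
(1/3) = 1; final value = sign = -1

-1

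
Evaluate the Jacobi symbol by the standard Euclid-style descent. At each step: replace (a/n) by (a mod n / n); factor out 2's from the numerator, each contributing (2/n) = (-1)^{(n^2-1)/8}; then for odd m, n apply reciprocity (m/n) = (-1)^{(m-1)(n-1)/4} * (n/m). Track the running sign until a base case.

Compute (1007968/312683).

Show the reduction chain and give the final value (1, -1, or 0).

-1

(1007968/312683) = (69919/312683)   [reduce mod 312683]
reciprocity: (69919/312683) = -1·(312683/69919) since 69919 mod 4 = 3, 312683 mod 4 = 3; sign now -1
(312683/69919) = (33007/69919)   [reduce mod 69919]
reciprocity: (33007/69919) = -1·(69919/33007) since 33007 mod 4 = 3, 69919 mod 4 = 3; sign now +1
(69919/33007) = (3905/33007)   [reduce mod 33007]
reciprocity: (3905/33007) = +1·(33007/3905) since 3905 mod 4 = 1, 33007 mod 4 = 3; sign now +1
(33007/3905) = (1767/3905)   [reduce mod 3905]
reciprocity: (1767/3905) = +1·(3905/1767) since 1767 mod 4 = 3, 3905 mod 4 = 1; sign now +1
(3905/1767) = (371/1767)   [reduce mod 1767]
reciprocity: (371/1767) = -1·(1767/371) since 371 mod 4 = 3, 1767 mod 4 = 3; sign now -1
(1767/371) = (283/371)   [reduce mod 371]
reciprocity: (283/371) = -1·(371/283) since 283 mod 4 = 3, 371 mod 4 = 3; sign now +1
(371/283) = (88/283)   [reduce mod 283]
88 = 2^3·11; (2/283) = -1 since 283 mod 8 = 3, so (88/283) = (-1)^3·(11/283); sign now -1
reciprocity: (11/283) = -1·(283/11) since 11 mod 4 = 3, 283 mod 4 = 3; sign now +1
(283/11) = (8/11)   [reduce mod 11]
8 = 2^3·1; (2/11) = -1 since 11 mod 8 = 3, so (8/11) = (-1)^3·(1/11); sign now -1
(1/11) = 1; final value = sign = -1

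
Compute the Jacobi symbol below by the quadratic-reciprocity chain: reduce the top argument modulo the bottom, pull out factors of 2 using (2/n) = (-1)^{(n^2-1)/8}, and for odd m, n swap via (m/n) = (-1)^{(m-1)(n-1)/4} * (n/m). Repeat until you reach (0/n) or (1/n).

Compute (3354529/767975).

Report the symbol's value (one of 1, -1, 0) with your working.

1

(3354529/767975) = (282629/767975)   [reduce mod 767975]
reciprocity: (282629/767975) = +1·(767975/282629) since 282629 mod 4 = 1, 767975 mod 4 = 3; sign now +1
(767975/282629) = (202717/282629)   [reduce mod 282629]
reciprocity: (202717/282629) = +1·(282629/202717) since 202717 mod 4 = 1, 282629 mod 4 = 1; sign now +1
(282629/202717) = (79912/202717)   [reduce mod 202717]
79912 = 2^3·9989; (2/202717) = -1 since 202717 mod 8 = 5, so (79912/202717) = (-1)^3·(9989/202717); sign now -1
reciprocity: (9989/202717) = +1·(202717/9989) since 9989 mod 4 = 1, 202717 mod 4 = 1; sign now -1
(202717/9989) = (2937/9989)   [reduce mod 9989]
reciprocity: (2937/9989) = +1·(9989/2937) since 2937 mod 4 = 1, 9989 mod 4 = 1; sign now -1
(9989/2937) = (1178/2937)   [reduce mod 2937]
1178 = 2^1·589; (2/2937) = +1 since 2937 mod 8 = 1, so (1178/2937) = (+1)^1·(589/2937); sign now -1
reciprocity: (589/2937) = +1·(2937/589) since 589 mod 4 = 1, 2937 mod 4 = 1; sign now -1
(2937/589) = (581/589)   [reduce mod 589]
reciprocity: (581/589) = +1·(589/581) since 581 mod 4 = 1, 589 mod 4 = 1; sign now -1
(589/581) = (8/581)   [reduce mod 581]
8 = 2^3·1; (2/581) = -1 since 581 mod 8 = 5, so (8/581) = (-1)^3·(1/581); sign now +1
(1/581) = 1; final value = sign = +1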